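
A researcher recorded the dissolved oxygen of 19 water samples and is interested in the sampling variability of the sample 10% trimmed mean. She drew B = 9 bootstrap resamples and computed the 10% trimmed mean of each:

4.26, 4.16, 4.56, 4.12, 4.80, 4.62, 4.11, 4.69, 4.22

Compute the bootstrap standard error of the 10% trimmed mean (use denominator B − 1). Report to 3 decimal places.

Bootstrap SE is the standard deviation of the 9 replicate 10% trimmed means.
Mean of replicates: (4.26 + 4.16 + 4.56 + 4.12 + 4.80 + 4.62 + 4.11 + 4.69 + 4.22) / 9 = 39.54000 / 9 = 4.39333
Sum of squared deviations: (−0.13333)² + (−0.23333)² + (+0.16667)² + (−0.27333)² + (+0.40667)² + (+0.22667)² + (−0.28333)² + (+0.29667)² + (−0.17333)² = 0.58980
Variance = 0.58980 / 8 = 0.07372
SE* = √0.07372

SE* = 0.272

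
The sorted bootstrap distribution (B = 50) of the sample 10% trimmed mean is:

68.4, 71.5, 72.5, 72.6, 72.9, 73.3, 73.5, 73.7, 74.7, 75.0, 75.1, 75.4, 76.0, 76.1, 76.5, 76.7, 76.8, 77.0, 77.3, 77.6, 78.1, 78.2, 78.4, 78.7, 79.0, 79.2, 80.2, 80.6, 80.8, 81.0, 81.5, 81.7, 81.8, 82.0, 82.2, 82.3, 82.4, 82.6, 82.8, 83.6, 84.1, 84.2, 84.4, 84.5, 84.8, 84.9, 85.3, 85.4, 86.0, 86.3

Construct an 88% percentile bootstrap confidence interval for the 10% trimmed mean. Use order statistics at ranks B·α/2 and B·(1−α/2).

(72.5, 85.3)

α = 0.12; lower rank = 50 × 0.060 = 3; upper rank = 50 × 0.940 = 47.
The 3rd smallest replicate is 72.5; the 47th is 85.3.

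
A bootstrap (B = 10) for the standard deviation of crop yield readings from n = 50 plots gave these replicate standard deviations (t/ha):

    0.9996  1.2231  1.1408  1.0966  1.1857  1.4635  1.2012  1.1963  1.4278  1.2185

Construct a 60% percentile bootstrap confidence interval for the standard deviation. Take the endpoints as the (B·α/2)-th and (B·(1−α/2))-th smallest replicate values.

Sorted replicates: 0.9996, 1.0966, 1.1408, 1.1857, 1.1963, 1.2012, 1.2185, 1.2231, 1.4278, 1.4635
α = 0.40; lower rank = 10 × 0.200 = 2; upper rank = 10 × 0.800 = 8.
The 2nd smallest replicate is 1.0966; the 8th is 1.2231.

(1.0966, 1.2231)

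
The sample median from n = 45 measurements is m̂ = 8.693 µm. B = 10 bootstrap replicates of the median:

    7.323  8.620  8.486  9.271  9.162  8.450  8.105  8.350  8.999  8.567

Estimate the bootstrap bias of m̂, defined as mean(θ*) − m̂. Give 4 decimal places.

mean(θ*) = (7.323 + 8.620 + 8.486 + 9.271 + 9.162 + 8.450 + 8.105 + 8.350 + 8.999 + 8.567) / 10 = 8.53330
bias = 8.53330 − 8.693

bias = −0.1597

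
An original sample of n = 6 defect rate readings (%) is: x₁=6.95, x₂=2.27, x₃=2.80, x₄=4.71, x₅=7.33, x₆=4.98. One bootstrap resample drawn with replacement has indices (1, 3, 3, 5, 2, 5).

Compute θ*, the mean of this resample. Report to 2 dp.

Resample values: 6.95, 2.80, 2.80, 7.33, 2.27, 7.33.
Mean = (6.95 + 2.80 + 2.80 + 7.33 + 2.27 + 7.33) / 6 = 29.480 / 6 = 4.91

θ* = 4.91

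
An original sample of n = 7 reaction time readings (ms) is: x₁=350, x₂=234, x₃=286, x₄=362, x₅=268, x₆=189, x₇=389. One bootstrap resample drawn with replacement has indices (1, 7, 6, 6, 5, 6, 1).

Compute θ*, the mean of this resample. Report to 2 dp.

Resample values: 350, 389, 189, 189, 268, 189, 350.
Mean = (350 + 389 + 189 + 189 + 268 + 189 + 350) / 7 = 1924.0 / 7 = 274.86

θ* = 274.86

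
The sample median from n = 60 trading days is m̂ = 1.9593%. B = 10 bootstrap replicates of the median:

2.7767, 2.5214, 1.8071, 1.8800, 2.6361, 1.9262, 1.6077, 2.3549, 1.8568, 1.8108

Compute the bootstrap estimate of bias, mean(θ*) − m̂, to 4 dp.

bias = +0.1585

mean(θ*) = (2.7767 + 2.5214 + 1.8071 + 1.8800 + 2.6361 + 1.9262 + 1.6077 + 2.3549 + 1.8568 + 1.8108) / 10 = 2.11777
bias = 2.11777 − 1.9593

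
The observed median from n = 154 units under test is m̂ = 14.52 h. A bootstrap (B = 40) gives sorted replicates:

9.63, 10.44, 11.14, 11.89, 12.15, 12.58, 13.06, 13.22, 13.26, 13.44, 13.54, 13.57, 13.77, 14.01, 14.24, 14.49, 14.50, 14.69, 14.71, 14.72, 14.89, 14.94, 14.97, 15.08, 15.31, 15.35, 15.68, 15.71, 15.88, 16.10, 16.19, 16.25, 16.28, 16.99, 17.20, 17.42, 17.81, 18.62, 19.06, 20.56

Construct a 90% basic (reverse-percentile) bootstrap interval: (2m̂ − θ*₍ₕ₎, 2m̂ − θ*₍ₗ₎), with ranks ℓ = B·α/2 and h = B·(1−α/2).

Percentile endpoints at ranks 2 and 38: θ*₍2₎ = 10.44, θ*₍38₎ = 18.62.
Basic interval reflects these around m̂:
  lower = 2 × 14.52 − 18.62 = 10.42
  upper = 2 × 14.52 − 10.44 = 18.60

(10.42, 18.60)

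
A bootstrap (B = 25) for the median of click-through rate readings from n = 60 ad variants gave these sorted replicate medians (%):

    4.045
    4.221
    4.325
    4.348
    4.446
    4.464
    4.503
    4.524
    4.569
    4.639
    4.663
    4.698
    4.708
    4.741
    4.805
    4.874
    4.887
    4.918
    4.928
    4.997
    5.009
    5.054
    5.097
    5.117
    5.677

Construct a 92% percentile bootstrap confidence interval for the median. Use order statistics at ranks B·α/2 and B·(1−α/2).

α = 0.08; lower rank = 25 × 0.040 = 1; upper rank = 25 × 0.960 = 24.
The 1st smallest replicate is 4.045; the 24th is 5.117.

(4.045, 5.117)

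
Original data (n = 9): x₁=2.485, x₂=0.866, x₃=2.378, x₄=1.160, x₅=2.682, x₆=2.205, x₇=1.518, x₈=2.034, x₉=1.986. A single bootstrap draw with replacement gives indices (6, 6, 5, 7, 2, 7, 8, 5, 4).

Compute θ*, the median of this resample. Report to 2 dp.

Resample values: 2.205, 2.205, 2.682, 1.518, 0.866, 1.518, 2.034, 2.682, 1.160.
Sorted: 0.866, 1.160, 1.518, 1.518, 2.034, 2.205, 2.205, 2.682, 2.682
Median = middle value = 2.03

θ* = 2.03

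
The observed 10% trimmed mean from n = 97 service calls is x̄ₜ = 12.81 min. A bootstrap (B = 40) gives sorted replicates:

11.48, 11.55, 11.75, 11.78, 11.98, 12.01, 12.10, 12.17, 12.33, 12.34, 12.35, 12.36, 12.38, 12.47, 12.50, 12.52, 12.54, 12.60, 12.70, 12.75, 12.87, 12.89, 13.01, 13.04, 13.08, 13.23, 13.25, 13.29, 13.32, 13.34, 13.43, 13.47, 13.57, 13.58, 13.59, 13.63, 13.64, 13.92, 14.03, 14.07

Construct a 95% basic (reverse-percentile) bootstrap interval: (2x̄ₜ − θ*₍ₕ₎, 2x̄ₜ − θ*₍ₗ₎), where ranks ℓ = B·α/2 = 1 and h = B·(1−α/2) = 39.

(11.59, 14.14)

Percentile endpoints at ranks 1 and 39: θ*₍1₎ = 11.48, θ*₍39₎ = 14.03.
Basic interval reflects these around x̄ₜ:
  lower = 2 × 12.81 − 14.03 = 11.59
  upper = 2 × 12.81 − 11.48 = 14.14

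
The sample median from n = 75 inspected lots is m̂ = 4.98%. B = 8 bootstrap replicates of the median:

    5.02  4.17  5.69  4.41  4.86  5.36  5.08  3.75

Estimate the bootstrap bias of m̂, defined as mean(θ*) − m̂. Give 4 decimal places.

mean(θ*) = (5.02 + 4.17 + 5.69 + 4.41 + 4.86 + 5.36 + 5.08 + 3.75) / 8 = 4.79250
bias = 4.79250 − 4.98

bias = −0.1875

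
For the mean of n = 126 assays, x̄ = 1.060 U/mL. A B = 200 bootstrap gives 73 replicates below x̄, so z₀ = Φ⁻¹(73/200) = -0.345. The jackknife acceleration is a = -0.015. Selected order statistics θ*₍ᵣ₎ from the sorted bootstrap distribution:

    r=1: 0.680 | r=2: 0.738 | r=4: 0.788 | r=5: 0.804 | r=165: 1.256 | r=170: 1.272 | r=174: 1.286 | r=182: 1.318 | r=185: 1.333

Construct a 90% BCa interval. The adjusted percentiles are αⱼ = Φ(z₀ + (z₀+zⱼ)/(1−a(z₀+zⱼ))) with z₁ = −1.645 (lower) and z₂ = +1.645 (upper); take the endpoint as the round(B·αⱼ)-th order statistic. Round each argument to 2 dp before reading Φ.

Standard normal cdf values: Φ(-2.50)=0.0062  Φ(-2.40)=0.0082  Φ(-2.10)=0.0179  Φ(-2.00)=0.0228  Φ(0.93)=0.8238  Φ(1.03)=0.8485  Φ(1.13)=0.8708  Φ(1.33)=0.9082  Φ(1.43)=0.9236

(0.738, 1.256)

Lower: z₀ + z₁ = -0.345 + (-1.645) = -1.990; 1 − a(z₀+z₁) = 1 − (-0.015)(-1.990) = 0.9701; argument = -0.345 + (-1.990)/0.9701 = -2.3962 → -2.40.
α₁ = Φ(-2.40) = 0.0082; rank = round(200 × 0.0082) = 2; θ*₍2₎ = 0.738.
Upper: z₀ + z₂ = 1.300; 1 − a(z₀+z₂) = 1.0195; argument = 0.9301 → 0.93; α₂ = 0.8238; rank = 165; θ*₍165₎ = 1.256.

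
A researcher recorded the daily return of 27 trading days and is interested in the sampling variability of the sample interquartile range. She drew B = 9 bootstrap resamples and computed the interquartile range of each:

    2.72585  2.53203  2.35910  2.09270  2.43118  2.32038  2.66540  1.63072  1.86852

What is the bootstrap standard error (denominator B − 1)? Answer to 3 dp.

Bootstrap SE is the standard deviation of the 9 replicate interquartile ranges.
Mean of replicates: (2.72585 + 2.53203 + 2.35910 + 2.09270 + 2.43118 + 2.32038 + 2.66540 + 1.63072 + 1.86852) / 9 = 20.625880 / 9 = 2.291764
Sum of squared deviations: (+0.434086)² + (+0.240266)² + (+0.067336)² + (−0.199064)² + (+0.139416)² + (+0.028616)² + (+0.373636)² + (−0.661044)² + (−0.423244)² = 1.066293
Variance = 1.066293 / 8 = 0.133287
SE* = √0.133287

SE* = 0.365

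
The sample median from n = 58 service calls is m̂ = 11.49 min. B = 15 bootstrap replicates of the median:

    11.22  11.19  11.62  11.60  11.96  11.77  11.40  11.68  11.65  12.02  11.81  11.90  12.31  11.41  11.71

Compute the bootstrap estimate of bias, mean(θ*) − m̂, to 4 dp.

bias = +0.1933

mean(θ*) = (11.22 + 11.19 + 11.62 + 11.60 + 11.96 + 11.77 + 11.40 + 11.68 + 11.65 + 12.02 + 11.81 + 11.90 + 12.31 + 11.41 + 11.71) / 15 = 11.68333
bias = 11.68333 − 11.49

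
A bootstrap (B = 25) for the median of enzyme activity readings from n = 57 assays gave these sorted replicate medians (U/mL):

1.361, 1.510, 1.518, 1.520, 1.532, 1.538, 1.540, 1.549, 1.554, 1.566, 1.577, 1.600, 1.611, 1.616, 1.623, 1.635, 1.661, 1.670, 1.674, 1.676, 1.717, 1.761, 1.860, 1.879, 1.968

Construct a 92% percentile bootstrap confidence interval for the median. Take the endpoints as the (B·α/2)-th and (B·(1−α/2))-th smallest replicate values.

(1.361, 1.879)

α = 0.08; lower rank = 25 × 0.040 = 1; upper rank = 25 × 0.960 = 24.
The 1st smallest replicate is 1.361; the 24th is 1.879.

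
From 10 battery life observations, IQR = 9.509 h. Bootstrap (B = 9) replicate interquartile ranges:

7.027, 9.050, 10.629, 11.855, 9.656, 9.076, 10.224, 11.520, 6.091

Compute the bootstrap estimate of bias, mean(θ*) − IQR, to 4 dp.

bias = −0.0503

mean(θ*) = (7.027 + 9.050 + 10.629 + 11.855 + 9.656 + 9.076 + 10.224 + 11.520 + 6.091) / 9 = 9.45867
bias = 9.45867 − 9.509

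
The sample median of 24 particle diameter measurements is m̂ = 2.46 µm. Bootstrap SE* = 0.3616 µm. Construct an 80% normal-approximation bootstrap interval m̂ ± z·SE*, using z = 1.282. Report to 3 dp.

Margin = 1.282 × 0.3616 = 0.4636
Interval: 2.46 ± 0.4636

(1.996, 2.924)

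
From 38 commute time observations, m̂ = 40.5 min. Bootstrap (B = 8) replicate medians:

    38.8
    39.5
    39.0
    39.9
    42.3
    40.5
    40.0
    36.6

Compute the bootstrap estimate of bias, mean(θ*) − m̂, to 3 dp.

mean(θ*) = (38.8 + 39.5 + 39.0 + 39.9 + 42.3 + 40.5 + 40.0 + 36.6) / 8 = 39.5750
bias = 39.5750 − 40.5

bias = −0.925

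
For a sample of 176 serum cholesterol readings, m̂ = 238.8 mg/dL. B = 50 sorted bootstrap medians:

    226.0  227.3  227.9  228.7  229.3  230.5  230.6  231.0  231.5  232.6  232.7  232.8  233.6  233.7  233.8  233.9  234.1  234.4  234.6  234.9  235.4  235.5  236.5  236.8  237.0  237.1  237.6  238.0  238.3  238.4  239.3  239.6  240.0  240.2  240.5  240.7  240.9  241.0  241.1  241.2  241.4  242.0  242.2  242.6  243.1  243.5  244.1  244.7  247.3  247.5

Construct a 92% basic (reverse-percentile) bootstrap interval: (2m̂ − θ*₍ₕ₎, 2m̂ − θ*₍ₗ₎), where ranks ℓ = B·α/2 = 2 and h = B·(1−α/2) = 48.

(232.9, 250.3)

Percentile endpoints at ranks 2 and 48: θ*₍2₎ = 227.3, θ*₍48₎ = 244.7.
Basic interval reflects these around m̂:
  lower = 2 × 238.8 − 244.7 = 232.9
  upper = 2 × 238.8 − 227.3 = 250.3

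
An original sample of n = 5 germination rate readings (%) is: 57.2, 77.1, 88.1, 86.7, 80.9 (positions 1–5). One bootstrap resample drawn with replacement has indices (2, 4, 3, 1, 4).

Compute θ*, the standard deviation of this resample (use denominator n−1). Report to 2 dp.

θ* = 13.04

Resample values: 77.1, 86.7, 88.1, 57.2, 86.7.
Mean = 79.1600; sum of squared deviations = 680.1120
s² = 680.1120 / 4 = 170.0280
s = √170.0280 = 13.04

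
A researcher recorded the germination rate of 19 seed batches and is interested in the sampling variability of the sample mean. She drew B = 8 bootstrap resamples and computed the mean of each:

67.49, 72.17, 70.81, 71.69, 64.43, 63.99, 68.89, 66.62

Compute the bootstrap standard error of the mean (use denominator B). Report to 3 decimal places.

SE* = 2.961

Bootstrap SE is the standard deviation of the 8 replicate means.
Mean of replicates: (67.49 + 72.17 + 70.81 + 71.69 + 64.43 + 63.99 + 68.89 + 66.62) / 8 = 546.0900 / 8 = 68.2613
Sum of squared deviations: (−0.7713)² + (+3.9087)² + (+2.5487)² + (+3.4287)² + (−3.8312)² + (−4.2713)² + (+0.6287)² + (−1.6412)² = 70.1367
Variance = 70.1367 / 8 = 8.7671
SE* = √8.7671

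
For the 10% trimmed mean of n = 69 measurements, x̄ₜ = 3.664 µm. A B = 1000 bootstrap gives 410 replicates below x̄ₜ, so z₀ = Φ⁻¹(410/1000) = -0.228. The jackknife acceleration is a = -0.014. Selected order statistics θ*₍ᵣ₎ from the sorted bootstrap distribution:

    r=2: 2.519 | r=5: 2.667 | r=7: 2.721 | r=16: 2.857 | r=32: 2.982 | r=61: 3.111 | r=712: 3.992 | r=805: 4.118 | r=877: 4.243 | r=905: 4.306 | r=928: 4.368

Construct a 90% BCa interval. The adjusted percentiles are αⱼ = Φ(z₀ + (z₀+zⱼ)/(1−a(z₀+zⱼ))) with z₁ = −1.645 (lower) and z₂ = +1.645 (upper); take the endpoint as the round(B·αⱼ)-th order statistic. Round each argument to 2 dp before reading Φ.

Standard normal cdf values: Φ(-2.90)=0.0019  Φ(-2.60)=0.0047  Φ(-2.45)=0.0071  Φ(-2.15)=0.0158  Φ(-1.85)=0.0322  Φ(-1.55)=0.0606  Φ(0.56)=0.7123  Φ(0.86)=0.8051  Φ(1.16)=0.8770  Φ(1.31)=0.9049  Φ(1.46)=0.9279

(2.857, 4.243)

Lower: z₀ + z₁ = -0.228 + (-1.645) = -1.873; 1 − a(z₀+z₁) = 1 − (-0.014)(-1.873) = 0.9738; argument = -0.228 + (-1.873)/0.9738 = -2.1514 → -2.15.
α₁ = Φ(-2.15) = 0.0158; rank = round(1000 × 0.0158) = 16; θ*₍16₎ = 2.857.
Upper: z₀ + z₂ = 1.417; 1 − a(z₀+z₂) = 1.0198; argument = 1.1614 → 1.16; α₂ = 0.8770; rank = 877; θ*₍877₎ = 4.243.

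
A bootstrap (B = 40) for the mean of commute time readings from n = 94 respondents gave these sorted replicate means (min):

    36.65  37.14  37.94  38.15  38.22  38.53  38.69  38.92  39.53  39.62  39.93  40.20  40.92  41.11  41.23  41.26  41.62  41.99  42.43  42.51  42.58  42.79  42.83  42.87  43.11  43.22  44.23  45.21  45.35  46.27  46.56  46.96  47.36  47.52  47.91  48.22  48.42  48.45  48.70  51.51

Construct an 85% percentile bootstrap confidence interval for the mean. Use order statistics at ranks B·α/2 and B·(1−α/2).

α = 0.15; lower rank = 40 × 0.075 = 3; upper rank = 40 × 0.925 = 37.
The 3rd smallest replicate is 37.94; the 37th is 48.42.

(37.94, 48.42)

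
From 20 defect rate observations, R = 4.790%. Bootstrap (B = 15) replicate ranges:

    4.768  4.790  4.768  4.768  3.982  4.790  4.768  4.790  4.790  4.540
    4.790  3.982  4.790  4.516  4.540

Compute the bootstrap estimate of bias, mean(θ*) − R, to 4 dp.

mean(θ*) = (4.768 + 4.790 + 4.768 + 4.768 + 3.982 + 4.790 + 4.768 + 4.790 + 4.790 + 4.540 + 4.790 + 3.982 + 4.790 + 4.516 + 4.540) / 15 = 4.62480
bias = 4.62480 − 4.790

bias = −0.1652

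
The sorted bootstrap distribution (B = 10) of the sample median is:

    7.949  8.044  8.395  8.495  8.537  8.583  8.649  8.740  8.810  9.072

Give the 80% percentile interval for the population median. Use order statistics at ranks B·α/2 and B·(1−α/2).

(7.949, 8.810)

α = 0.20; lower rank = 10 × 0.100 = 1; upper rank = 10 × 0.900 = 9.
The 1st smallest replicate is 7.949; the 9th is 8.810.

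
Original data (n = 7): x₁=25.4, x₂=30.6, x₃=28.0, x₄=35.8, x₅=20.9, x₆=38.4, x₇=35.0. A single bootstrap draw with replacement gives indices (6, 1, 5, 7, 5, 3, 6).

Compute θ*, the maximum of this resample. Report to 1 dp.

θ* = 38.4

Resample values: 38.4, 25.4, 20.9, 35.0, 20.9, 28.0, 38.4.
Maximum = 38.4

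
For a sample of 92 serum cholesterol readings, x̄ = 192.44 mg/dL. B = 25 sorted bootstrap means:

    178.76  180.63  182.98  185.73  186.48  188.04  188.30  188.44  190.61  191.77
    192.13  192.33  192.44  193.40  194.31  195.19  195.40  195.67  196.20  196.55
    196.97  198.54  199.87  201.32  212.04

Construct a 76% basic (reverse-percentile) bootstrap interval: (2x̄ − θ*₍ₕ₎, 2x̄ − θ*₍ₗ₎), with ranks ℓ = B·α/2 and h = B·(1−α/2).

(186.34, 201.90)

Percentile endpoints at ranks 3 and 22: θ*₍3₎ = 182.98, θ*₍22₎ = 198.54.
Basic interval reflects these around x̄:
  lower = 2 × 192.44 − 198.54 = 186.34
  upper = 2 × 192.44 − 182.98 = 201.90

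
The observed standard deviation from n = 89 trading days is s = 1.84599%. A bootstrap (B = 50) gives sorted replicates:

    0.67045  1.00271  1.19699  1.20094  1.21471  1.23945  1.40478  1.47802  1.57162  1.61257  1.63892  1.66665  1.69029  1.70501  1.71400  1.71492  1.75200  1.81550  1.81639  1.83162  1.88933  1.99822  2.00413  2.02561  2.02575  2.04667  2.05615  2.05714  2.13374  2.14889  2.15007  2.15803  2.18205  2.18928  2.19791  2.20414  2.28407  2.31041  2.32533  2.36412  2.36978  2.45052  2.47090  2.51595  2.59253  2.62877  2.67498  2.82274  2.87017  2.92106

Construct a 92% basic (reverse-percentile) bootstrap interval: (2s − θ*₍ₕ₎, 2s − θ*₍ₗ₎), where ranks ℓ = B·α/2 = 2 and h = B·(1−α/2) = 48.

(0.86924, 2.68927)

Percentile endpoints at ranks 2 and 48: θ*₍2₎ = 1.00271, θ*₍48₎ = 2.82274.
Basic interval reflects these around s:
  lower = 2 × 1.84599 − 2.82274 = 0.86924
  upper = 2 × 1.84599 − 1.00271 = 2.68927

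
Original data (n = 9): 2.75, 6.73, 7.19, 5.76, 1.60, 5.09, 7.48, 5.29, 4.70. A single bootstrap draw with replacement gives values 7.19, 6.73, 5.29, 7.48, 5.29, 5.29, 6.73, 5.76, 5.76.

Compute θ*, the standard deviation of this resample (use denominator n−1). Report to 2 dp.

θ* = 0.87

Mean = 6.1689; sum of squared deviations = 6.0431
s² = 6.0431 / 8 = 0.7554
s = √0.7554 = 0.87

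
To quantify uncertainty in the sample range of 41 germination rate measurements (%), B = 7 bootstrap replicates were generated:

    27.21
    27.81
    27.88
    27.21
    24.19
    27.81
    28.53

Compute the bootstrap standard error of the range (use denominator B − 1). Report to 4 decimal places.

SE* = 1.4158

Bootstrap SE is the standard deviation of the 7 replicate ranges.
Mean of replicates: (27.21 + 27.81 + 27.88 + 27.21 + 24.19 + 27.81 + 28.53) / 7 = 190.64000 / 7 = 27.23429
Sum of squared deviations: (−0.02429)² + (+0.57571)² + (+0.64571)² + (−0.02429)² + (−3.04429)² + (+0.57571)² + (+1.29571)² = 12.02757
Variance = 12.02757 / 6 = 2.00460
SE* = √2.00460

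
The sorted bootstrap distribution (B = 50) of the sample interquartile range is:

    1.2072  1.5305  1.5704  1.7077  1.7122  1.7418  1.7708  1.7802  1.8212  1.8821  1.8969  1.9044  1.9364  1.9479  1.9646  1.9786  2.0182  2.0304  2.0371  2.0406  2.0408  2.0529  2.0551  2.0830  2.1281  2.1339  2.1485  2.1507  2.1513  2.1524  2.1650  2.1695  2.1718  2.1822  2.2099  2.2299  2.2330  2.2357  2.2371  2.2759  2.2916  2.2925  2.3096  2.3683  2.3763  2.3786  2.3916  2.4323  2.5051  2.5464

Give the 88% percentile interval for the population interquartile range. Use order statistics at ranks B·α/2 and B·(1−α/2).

(1.5704, 2.3916)

α = 0.12; lower rank = 50 × 0.060 = 3; upper rank = 50 × 0.940 = 47.
The 3rd smallest replicate is 1.5704; the 47th is 2.3916.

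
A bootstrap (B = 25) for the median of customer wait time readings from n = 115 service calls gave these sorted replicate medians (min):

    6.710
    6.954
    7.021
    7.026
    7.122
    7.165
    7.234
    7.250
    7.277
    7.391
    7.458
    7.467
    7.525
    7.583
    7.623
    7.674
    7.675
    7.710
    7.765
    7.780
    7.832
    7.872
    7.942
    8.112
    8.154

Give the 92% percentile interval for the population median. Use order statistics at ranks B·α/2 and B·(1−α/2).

α = 0.08; lower rank = 25 × 0.040 = 1; upper rank = 25 × 0.960 = 24.
The 1st smallest replicate is 6.710; the 24th is 8.112.

(6.710, 8.112)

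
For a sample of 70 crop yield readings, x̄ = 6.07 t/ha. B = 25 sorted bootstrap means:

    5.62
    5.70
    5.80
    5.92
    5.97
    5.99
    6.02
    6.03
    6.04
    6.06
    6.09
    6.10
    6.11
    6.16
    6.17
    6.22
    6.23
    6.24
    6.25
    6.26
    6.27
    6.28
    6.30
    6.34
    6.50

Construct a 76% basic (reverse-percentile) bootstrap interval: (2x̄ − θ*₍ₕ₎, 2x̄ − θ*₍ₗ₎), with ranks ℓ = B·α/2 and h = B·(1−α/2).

(5.86, 6.34)

Percentile endpoints at ranks 3 and 22: θ*₍3₎ = 5.80, θ*₍22₎ = 6.28.
Basic interval reflects these around x̄:
  lower = 2 × 6.07 − 6.28 = 5.86
  upper = 2 × 6.07 − 5.80 = 6.34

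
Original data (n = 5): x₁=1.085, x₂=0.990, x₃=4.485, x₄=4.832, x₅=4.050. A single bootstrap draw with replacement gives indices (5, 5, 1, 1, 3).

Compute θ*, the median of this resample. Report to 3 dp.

Resample values: 4.050, 4.050, 1.085, 1.085, 4.485.
Sorted: 1.085, 1.085, 4.050, 4.050, 4.485
Median = middle value = 4.050

θ* = 4.050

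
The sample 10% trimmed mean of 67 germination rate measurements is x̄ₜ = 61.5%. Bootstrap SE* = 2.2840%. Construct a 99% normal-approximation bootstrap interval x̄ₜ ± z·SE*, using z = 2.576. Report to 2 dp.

(55.62, 67.38)

Margin = 2.576 × 2.2840 = 5.884
Interval: 61.5 ± 5.884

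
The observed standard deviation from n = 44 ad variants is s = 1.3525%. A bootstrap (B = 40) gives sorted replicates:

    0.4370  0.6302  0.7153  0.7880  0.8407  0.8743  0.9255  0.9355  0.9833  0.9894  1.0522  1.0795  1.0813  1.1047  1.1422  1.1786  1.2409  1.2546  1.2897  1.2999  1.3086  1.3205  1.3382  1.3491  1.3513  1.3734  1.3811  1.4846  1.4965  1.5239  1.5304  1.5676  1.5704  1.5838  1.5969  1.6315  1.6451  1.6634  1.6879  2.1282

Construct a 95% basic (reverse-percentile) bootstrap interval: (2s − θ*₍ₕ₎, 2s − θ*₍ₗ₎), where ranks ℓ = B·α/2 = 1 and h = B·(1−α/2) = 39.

(1.0171, 2.2680)

Percentile endpoints at ranks 1 and 39: θ*₍1₎ = 0.4370, θ*₍39₎ = 1.6879.
Basic interval reflects these around s:
  lower = 2 × 1.3525 − 1.6879 = 1.0171
  upper = 2 × 1.3525 − 0.4370 = 2.2680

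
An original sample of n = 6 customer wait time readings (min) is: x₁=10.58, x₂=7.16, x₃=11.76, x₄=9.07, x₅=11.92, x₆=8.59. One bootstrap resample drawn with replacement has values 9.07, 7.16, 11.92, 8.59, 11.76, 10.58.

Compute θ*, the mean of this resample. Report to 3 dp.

Mean = (9.07 + 7.16 + 11.92 + 8.59 + 11.76 + 10.58) / 6 = 59.080 / 6 = 9.847

θ* = 9.847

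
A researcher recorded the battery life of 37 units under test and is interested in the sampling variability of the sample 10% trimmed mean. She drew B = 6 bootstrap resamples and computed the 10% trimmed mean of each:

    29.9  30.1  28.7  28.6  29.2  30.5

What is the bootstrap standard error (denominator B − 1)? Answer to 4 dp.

Bootstrap SE is the standard deviation of the 6 replicate 10% trimmed means.
Mean of replicates: (29.9 + 30.1 + 28.7 + 28.6 + 29.2 + 30.5) / 6 = 177.00000 / 6 = 29.50000
Sum of squared deviations: (+0.40000)² + (+0.60000)² + (−0.80000)² + (−0.90000)² + (−0.30000)² + (+1.00000)² = 3.06000
Variance = 3.06000 / 5 = 0.61200
SE* = √0.61200

SE* = 0.7823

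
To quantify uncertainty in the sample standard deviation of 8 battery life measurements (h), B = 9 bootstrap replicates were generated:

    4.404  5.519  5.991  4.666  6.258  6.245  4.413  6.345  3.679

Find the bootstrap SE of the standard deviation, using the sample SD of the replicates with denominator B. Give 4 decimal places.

Bootstrap SE is the standard deviation of the 9 replicate standard deviations.
Mean of replicates: (4.404 + 5.519 + 5.991 + 4.666 + 6.258 + 6.245 + 4.413 + 6.345 + 3.679) / 9 = 47.52000 / 9 = 5.28000
Sum of squared deviations: (−0.87600)² + (+0.23900)² + (+0.71100)² + (−0.61400)² + (+0.97800)² + (+0.96500)² + (−0.86700)² + (+1.06500)² + (−1.60100)² = 8.04384
Variance = 8.04384 / 9 = 0.89376
SE* = √0.89376

SE* = 0.9454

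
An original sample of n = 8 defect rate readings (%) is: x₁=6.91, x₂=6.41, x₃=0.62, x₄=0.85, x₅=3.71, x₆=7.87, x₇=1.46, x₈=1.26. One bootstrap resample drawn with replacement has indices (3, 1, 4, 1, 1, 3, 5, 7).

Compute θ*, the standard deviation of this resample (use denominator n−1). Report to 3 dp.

θ* = 2.993

Resample values: 0.62, 6.91, 0.85, 6.91, 6.91, 0.62, 3.71, 1.46.
Mean = 3.4988; sum of squared deviations = 62.7013
s² = 62.7013 / 7 = 8.9573
s = √8.9573 = 2.993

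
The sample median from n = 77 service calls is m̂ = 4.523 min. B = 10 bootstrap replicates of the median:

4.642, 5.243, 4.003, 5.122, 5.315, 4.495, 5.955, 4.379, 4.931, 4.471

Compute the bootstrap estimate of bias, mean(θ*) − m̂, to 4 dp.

bias = +0.3326

mean(θ*) = (4.642 + 5.243 + 4.003 + 5.122 + 5.315 + 4.495 + 5.955 + 4.379 + 4.931 + 4.471) / 10 = 4.85560
bias = 4.85560 − 4.523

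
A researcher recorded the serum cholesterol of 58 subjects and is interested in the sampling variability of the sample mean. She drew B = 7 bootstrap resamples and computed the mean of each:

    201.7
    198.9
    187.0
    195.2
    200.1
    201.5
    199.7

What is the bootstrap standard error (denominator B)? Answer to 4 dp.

SE* = 4.8163

Bootstrap SE is the standard deviation of the 7 replicate means.
Mean of replicates: (201.7 + 198.9 + 187.0 + 195.2 + 200.1 + 201.5 + 199.7) / 7 = 1384.10000 / 7 = 197.72857
Sum of squared deviations: (+3.97143)² + (+1.17143)² + (−10.72857)² + (−2.52857)² + (+2.37143)² + (+3.77143)² + (+1.97143)² = 162.37429
Variance = 162.37429 / 7 = 23.19633
SE* = √23.19633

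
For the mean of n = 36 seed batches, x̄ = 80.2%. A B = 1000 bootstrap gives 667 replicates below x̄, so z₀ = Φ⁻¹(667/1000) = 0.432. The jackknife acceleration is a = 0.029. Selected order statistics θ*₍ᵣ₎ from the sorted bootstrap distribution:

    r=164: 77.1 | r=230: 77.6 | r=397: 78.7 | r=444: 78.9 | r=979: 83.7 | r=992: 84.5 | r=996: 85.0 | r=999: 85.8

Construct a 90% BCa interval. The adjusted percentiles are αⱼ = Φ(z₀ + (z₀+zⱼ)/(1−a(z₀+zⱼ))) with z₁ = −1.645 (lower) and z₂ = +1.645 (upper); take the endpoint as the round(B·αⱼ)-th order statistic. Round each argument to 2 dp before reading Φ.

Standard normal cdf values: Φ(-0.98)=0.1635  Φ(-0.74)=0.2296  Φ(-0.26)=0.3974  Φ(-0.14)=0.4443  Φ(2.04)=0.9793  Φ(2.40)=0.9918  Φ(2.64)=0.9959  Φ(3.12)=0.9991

(77.6, 85.0)

Lower: z₀ + z₁ = 0.432 + (-1.645) = -1.213; 1 − a(z₀+z₁) = 1 − (0.029)(-1.213) = 1.0352; argument = 0.432 + (-1.213)/1.0352 = -0.7398 → -0.74.
α₁ = Φ(-0.74) = 0.2296; rank = round(1000 × 0.2296) = 230; θ*₍230₎ = 77.6.
Upper: z₀ + z₂ = 2.077; 1 − a(z₀+z₂) = 0.9398; argument = 2.6421 → 2.64; α₂ = 0.9959; rank = 996; θ*₍996₎ = 85.0.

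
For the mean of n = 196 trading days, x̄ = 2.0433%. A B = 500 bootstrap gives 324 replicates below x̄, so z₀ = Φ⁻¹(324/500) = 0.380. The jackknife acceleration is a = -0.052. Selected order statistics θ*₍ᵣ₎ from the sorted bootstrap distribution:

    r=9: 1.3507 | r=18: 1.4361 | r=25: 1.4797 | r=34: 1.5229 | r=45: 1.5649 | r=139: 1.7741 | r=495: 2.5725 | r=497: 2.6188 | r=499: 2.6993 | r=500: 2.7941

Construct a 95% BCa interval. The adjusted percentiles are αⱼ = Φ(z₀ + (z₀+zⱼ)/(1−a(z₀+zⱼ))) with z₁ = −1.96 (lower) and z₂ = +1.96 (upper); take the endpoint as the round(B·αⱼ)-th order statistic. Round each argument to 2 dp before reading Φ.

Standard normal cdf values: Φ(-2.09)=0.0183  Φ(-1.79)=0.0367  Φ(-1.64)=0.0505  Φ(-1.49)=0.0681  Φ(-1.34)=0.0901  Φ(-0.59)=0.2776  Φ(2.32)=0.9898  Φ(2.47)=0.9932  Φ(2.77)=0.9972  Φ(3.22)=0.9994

Lower: z₀ + z₁ = 0.380 + (-1.960) = -1.580; 1 − a(z₀+z₁) = 1 − (-0.052)(-1.580) = 0.9178; argument = 0.380 + (-1.580)/0.9178 = -1.3414 → -1.34.
α₁ = Φ(-1.34) = 0.0901; rank = round(500 × 0.0901) = 45; θ*₍45₎ = 1.5649.
Upper: z₀ + z₂ = 2.340; 1 − a(z₀+z₂) = 1.1217; argument = 2.4662 → 2.47; α₂ = 0.9932; rank = 497; θ*₍497₎ = 2.6188.

(1.5649, 2.6188)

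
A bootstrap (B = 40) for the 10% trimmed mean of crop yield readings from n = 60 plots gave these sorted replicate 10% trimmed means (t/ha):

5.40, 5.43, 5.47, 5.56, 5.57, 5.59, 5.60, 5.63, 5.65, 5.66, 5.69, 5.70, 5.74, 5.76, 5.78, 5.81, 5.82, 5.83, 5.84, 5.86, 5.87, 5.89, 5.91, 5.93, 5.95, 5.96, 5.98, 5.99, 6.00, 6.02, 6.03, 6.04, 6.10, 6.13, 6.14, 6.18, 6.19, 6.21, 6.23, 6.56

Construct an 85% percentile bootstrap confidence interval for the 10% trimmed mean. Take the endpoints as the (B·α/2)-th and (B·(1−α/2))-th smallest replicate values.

α = 0.15; lower rank = 40 × 0.075 = 3; upper rank = 40 × 0.925 = 37.
The 3rd smallest replicate is 5.47; the 37th is 6.19.

(5.47, 6.19)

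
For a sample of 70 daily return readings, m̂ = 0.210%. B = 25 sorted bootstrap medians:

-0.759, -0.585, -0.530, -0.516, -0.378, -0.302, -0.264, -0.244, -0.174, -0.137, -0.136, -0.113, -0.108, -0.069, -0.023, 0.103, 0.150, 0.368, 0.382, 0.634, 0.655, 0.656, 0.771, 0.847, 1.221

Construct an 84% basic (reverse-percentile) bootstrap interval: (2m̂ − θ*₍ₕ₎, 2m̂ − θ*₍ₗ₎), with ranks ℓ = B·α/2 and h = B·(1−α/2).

Percentile endpoints at ranks 2 and 23: θ*₍2₎ = -0.585, θ*₍23₎ = 0.771.
Basic interval reflects these around m̂:
  lower = 2 × 0.210 − 0.771 = -0.351
  upper = 2 × 0.210 − -0.585 = 1.005

(-0.351, 1.005)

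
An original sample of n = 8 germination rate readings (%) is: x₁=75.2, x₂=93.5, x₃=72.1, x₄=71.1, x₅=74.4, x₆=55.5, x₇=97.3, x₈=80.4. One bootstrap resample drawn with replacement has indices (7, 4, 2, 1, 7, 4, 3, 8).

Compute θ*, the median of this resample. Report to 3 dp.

Resample values: 97.3, 71.1, 93.5, 75.2, 97.3, 71.1, 72.1, 80.4.
Sorted: 71.1, 71.1, 72.1, 75.2, 80.4, 93.5, 97.3, 97.3
Median = average of the two middle values = 77.800

θ* = 77.800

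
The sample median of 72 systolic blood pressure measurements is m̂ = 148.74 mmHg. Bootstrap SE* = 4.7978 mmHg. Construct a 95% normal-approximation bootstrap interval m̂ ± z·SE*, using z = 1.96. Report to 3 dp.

(139.336, 158.144)

Margin = 1.96 × 4.7978 = 9.4037
Interval: 148.74 ± 9.4037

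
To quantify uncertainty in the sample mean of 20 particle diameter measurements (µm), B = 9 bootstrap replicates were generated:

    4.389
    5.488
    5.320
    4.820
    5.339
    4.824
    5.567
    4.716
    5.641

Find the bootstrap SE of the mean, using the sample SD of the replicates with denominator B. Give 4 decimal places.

SE* = 0.4176

Bootstrap SE is the standard deviation of the 9 replicate means.
Mean of replicates: (4.389 + 5.488 + 5.320 + 4.820 + 5.339 + 4.824 + 5.567 + 4.716 + 5.641) / 9 = 46.10400 / 9 = 5.12267
Sum of squared deviations: (−0.73367)² + (+0.36533)² + (+0.19733)² + (−0.30267)² + (+0.21633)² + (−0.29867)² + (+0.44433)² + (−0.40667)² + (+0.51833)² = 1.56976
Variance = 1.56976 / 9 = 0.17442
SE* = √0.17442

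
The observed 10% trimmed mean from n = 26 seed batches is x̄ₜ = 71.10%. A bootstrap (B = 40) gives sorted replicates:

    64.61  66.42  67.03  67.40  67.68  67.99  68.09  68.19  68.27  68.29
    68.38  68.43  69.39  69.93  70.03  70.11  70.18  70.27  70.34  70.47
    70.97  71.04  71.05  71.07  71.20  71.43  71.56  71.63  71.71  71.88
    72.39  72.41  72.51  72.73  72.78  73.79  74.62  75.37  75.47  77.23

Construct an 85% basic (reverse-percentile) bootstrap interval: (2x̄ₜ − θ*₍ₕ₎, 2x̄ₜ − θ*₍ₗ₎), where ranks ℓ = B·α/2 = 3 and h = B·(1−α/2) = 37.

Percentile endpoints at ranks 3 and 37: θ*₍3₎ = 67.03, θ*₍37₎ = 74.62.
Basic interval reflects these around x̄ₜ:
  lower = 2 × 71.10 − 74.62 = 67.58
  upper = 2 × 71.10 − 67.03 = 75.17

(67.58, 75.17)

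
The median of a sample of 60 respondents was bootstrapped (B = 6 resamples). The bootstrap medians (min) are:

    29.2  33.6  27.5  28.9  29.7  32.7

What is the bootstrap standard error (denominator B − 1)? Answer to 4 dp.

Bootstrap SE is the standard deviation of the 6 replicate medians.
Mean of replicates: (29.2 + 33.6 + 27.5 + 28.9 + 29.7 + 32.7) / 6 = 181.60000 / 6 = 30.26667
Sum of squared deviations: (−1.06667)² + (+3.33333)² + (−2.76667)² + (−1.36667)² + (−0.56667)² + (+2.43333)² = 28.01333
Variance = 28.01333 / 5 = 5.60267
SE* = √5.60267

SE* = 2.3670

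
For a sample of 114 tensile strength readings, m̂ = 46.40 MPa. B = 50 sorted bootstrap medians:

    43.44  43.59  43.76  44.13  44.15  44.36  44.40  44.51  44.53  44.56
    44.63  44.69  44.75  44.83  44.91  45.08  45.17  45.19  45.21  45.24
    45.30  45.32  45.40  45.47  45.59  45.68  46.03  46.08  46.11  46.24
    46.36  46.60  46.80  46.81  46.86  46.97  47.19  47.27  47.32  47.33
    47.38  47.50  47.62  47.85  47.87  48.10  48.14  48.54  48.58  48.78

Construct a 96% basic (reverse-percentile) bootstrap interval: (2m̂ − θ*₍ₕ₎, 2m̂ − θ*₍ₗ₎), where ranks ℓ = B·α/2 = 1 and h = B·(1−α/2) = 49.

(44.22, 49.36)

Percentile endpoints at ranks 1 and 49: θ*₍1₎ = 43.44, θ*₍49₎ = 48.58.
Basic interval reflects these around m̂:
  lower = 2 × 46.40 − 48.58 = 44.22
  upper = 2 × 46.40 − 43.44 = 49.36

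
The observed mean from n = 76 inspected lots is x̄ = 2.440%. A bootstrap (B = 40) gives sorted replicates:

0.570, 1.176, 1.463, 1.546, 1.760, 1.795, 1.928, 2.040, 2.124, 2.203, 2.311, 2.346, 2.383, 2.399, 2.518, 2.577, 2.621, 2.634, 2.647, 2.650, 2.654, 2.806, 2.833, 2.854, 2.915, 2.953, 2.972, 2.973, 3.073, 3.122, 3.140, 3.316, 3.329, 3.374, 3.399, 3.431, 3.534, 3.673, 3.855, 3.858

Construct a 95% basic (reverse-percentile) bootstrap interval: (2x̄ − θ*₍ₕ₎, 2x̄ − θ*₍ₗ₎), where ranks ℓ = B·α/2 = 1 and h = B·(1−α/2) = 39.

(1.025, 4.310)

Percentile endpoints at ranks 1 and 39: θ*₍1₎ = 0.570, θ*₍39₎ = 3.855.
Basic interval reflects these around x̄:
  lower = 2 × 2.440 − 3.855 = 1.025
  upper = 2 × 2.440 − 0.570 = 4.310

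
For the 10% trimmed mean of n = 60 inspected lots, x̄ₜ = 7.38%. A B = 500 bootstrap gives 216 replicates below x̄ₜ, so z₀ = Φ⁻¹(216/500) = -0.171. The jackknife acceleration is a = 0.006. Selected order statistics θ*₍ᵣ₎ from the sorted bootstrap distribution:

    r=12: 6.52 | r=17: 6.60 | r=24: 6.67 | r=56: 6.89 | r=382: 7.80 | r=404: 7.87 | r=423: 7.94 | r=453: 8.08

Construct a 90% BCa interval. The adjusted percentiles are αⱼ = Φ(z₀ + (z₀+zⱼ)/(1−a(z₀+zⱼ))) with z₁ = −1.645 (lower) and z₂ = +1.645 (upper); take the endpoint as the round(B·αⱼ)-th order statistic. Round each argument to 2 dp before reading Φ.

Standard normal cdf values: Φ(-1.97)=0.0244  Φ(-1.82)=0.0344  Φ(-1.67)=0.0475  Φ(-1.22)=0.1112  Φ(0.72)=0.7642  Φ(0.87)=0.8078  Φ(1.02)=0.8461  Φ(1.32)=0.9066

(6.52, 8.08)

Lower: z₀ + z₁ = -0.171 + (-1.645) = -1.816; 1 − a(z₀+z₁) = 1 − (0.006)(-1.816) = 1.0109; argument = -0.171 + (-1.816)/1.0109 = -1.9674 → -1.97.
α₁ = Φ(-1.97) = 0.0244; rank = round(500 × 0.0244) = 12; θ*₍12₎ = 6.52.
Upper: z₀ + z₂ = 1.474; 1 − a(z₀+z₂) = 0.9912; argument = 1.3162 → 1.32; α₂ = 0.9066; rank = 453; θ*₍453₎ = 8.08.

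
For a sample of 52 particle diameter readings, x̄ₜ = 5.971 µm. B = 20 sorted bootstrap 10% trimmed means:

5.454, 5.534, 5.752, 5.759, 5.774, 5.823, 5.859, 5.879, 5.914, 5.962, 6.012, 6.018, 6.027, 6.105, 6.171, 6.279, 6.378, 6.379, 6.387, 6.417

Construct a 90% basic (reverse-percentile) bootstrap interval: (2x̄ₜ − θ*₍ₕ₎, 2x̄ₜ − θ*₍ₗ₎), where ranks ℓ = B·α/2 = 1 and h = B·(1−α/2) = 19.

(5.555, 6.488)

Percentile endpoints at ranks 1 and 19: θ*₍1₎ = 5.454, θ*₍19₎ = 6.387.
Basic interval reflects these around x̄ₜ:
  lower = 2 × 5.971 − 6.387 = 5.555
  upper = 2 × 5.971 − 5.454 = 6.488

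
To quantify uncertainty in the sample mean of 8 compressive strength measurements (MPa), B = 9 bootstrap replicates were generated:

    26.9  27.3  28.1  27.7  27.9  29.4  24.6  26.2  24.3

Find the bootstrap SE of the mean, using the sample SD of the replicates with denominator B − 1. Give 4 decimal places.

Bootstrap SE is the standard deviation of the 9 replicate means.
Mean of replicates: (26.9 + 27.3 + 28.1 + 27.7 + 27.9 + 29.4 + 24.6 + 26.2 + 24.3) / 9 = 242.40000 / 9 = 26.93333
Sum of squared deviations: (−0.03333)² + (+0.36667)² + (+1.16667)² + (+0.76667)² + (+0.96667)² + (+2.46667)² + (−2.33333)² + (−0.73333)² + (−2.63333)² = 22.02000
Variance = 22.02000 / 8 = 2.75250
SE* = √2.75250

SE* = 1.6591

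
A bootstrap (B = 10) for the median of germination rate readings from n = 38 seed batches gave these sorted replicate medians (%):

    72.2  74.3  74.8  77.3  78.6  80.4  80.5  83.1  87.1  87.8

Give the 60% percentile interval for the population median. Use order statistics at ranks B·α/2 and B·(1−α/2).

α = 0.40; lower rank = 10 × 0.200 = 2; upper rank = 10 × 0.800 = 8.
The 2nd smallest replicate is 74.3; the 8th is 83.1.

(74.3, 83.1)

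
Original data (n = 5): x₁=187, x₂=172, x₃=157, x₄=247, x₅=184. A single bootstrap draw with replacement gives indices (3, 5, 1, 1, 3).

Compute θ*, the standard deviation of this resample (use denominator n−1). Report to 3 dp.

Resample values: 157, 184, 187, 187, 157.
Mean = 174.4000; sum of squared deviations = 1015.2000
s² = 1015.2000 / 4 = 253.8000
s = √253.8000 = 15.931

θ* = 15.931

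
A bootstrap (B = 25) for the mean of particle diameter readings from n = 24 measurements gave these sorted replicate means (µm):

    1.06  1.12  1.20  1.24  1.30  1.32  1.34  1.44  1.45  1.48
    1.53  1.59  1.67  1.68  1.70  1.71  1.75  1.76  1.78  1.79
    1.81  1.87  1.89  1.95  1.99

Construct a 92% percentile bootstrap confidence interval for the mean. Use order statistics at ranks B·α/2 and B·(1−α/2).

(1.06, 1.95)

α = 0.08; lower rank = 25 × 0.040 = 1; upper rank = 25 × 0.960 = 24.
The 1st smallest replicate is 1.06; the 24th is 1.95.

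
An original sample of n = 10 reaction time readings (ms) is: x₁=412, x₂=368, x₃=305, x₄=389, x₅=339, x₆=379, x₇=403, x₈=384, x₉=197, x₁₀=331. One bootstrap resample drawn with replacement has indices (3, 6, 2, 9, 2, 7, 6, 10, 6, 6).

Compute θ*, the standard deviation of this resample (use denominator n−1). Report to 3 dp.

Resample values: 305, 379, 368, 197, 368, 403, 379, 331, 379, 379.
Mean = 348.8000; sum of squared deviations = 32601.6000
s² = 32601.6000 / 9 = 3622.4000
s = √3622.4000 = 60.186

θ* = 60.186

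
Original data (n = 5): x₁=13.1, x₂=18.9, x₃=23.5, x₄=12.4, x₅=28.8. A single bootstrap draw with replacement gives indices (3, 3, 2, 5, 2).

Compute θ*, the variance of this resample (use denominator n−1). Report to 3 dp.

Resample values: 23.5, 23.5, 18.9, 28.8, 18.9.
Mean = 22.7200; sum of squared deviations = 67.3680
s² = 67.3680 / 4 = 16.8420

θ* = 16.842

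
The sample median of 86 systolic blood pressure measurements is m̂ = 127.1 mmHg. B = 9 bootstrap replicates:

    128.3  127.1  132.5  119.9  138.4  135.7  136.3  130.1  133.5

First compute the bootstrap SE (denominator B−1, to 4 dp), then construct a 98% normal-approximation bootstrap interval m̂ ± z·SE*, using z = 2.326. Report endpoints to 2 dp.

Mean of replicates = 131.3111; sum of squared deviations = 259.0889; SE* = √(259.0889/8) = 5.6909
Margin = 2.326 × 5.6909 = 13.237
Interval: 127.1 ± 13.237

(113.86, 140.34)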